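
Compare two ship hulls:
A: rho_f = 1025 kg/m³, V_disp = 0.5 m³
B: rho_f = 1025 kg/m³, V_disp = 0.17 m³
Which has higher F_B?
F_B(A) = 5028 N, F_B(B) = 1709 N. Answer: A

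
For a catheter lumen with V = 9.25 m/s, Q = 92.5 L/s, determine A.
Formula: Q = A V
Substituting knowns: 92.5 = A·9.25·1000
Solving for A: A = (92.5/1000)/9.25 = 0.01 m²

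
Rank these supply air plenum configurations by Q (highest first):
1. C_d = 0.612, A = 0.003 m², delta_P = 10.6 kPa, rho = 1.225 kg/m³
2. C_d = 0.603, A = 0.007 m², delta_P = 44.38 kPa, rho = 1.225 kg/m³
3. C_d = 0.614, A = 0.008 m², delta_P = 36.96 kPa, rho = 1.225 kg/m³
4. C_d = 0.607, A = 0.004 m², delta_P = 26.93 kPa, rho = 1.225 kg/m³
Case 1: Q = 241.5 L/s
Case 2: Q = 1136 L/s
Case 3: Q = 1207 L/s
Case 4: Q = 509.1 L/s
Ranking (highest first): 3, 2, 4, 1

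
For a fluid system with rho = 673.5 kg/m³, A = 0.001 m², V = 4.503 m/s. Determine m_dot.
Formula: \dot{m} = \rho A V
m_dot = 673.5·0.001·4.503 = 3.033 kg/s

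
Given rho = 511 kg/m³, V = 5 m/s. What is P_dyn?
Formula: P_{dyn} = \frac{1}{2} \rho V^2
P_dyn = 0.5·511·5²/1000 = 6.388 kPa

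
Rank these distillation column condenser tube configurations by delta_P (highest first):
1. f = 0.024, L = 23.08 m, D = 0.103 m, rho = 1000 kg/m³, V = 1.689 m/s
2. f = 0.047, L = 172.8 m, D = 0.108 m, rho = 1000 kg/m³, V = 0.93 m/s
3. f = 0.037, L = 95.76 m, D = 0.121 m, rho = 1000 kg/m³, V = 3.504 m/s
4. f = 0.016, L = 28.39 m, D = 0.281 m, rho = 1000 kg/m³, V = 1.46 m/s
Case 1: delta_P = 7.671 kPa
Case 2: delta_P = 32.52 kPa
Case 3: delta_P = 179.8 kPa
Case 4: delta_P = 1.723 kPa
Ranking (highest first): 3, 2, 1, 4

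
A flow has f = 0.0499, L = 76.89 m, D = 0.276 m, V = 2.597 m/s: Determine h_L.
Formula: h_L = f \frac{L}{D} \frac{V^2}{2g}
h_L = 0.0499·(76.89/0.276)·2.597²/(2·9.81) = 4.779 m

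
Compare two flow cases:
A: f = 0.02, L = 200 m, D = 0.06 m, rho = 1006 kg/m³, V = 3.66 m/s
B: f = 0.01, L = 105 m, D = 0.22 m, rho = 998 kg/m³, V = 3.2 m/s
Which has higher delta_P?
delta_P(A) = 449.2 kPa, delta_P(B) = 24.39 kPa. Answer: A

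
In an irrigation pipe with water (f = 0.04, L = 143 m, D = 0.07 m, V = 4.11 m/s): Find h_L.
Formula: h_L = f \frac{L}{D} \frac{V^2}{2g}
h_L = 0.04·(143/0.07)·4.11²/(2·9.81) = 70.35 m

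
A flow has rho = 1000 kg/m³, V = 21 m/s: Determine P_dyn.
Formula: P_{dyn} = \frac{1}{2} \rho V^2
P_dyn = 0.5·1000·21²/1000 = 220.5 kPa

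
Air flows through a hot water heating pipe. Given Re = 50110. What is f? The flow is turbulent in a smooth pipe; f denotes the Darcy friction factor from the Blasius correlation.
Formula: f = \frac{0.316}{Re^{0.25}}
f = 0.316/50110^0.25 = 0.02112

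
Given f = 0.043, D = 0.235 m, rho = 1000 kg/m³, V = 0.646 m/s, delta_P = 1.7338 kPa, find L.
Formula: \Delta P = f \frac{L}{D} \frac{\rho V^2}{2}
Substituting knowns: 1.7338 = 0.043·(L/0.235)·0.5·1000·0.646²/1000
Solving for L: L = (1.7338·1000)·0.235/(0.043·0.5·1000·0.646²) = 45.41 m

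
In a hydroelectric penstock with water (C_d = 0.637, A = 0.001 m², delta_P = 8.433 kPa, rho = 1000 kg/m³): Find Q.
Formula: Q = C_d A \sqrt{\frac{2 \Delta P}{\rho}}
Q = 0.637·0.001·√(2·(8.433·1000)/1000)·1000 = 2.616 L/s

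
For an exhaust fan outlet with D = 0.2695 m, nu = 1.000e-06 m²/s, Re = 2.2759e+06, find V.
Formula: Re = \frac{V D}{\nu}
Substituting knowns: 2.2759e+06 = V·0.2695/1.000e-06
Solving for V: V = 2.2759e+06·1.000e-06/0.2695 = 8.445 m/s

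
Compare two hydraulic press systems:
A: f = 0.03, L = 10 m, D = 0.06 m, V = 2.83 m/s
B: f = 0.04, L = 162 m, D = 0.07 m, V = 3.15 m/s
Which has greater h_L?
h_L(A) = 2.041 m, h_L(B) = 46.82 m. Answer: B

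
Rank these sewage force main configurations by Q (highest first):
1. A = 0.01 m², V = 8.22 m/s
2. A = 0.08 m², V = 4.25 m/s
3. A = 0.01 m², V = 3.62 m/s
Case 1: Q = 82.2 L/s
Case 2: Q = 340 L/s
Case 3: Q = 36.2 L/s
Ranking (highest first): 2, 1, 3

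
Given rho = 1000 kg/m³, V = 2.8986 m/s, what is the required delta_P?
Formula: V = \sqrt{\frac{2 \Delta P}{\rho}}
Substituting knowns: 2.8986 = √(2·(delta_P·1000)/1000)
Solving for delta_P: delta_P = 2.8986²·1000/2/1000 = 4.201 kPa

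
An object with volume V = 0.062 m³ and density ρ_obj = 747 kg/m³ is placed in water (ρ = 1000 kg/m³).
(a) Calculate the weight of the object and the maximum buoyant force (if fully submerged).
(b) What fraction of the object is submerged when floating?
(a) W=rho_obj*g*V=747*9.81*0.062=454.3 N; F_B(max)=rho*g*V=1000*9.81*0.062=608.2 N
(b) Floating fraction=rho_obj/rho=747/1000=0.747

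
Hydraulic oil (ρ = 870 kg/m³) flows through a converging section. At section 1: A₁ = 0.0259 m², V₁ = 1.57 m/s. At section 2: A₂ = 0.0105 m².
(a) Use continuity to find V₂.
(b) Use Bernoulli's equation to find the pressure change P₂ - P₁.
(a) Continuity: A₁V₁=A₂V₂ -> V₂=A₁V₁/A₂=0.0259*1.57/0.0105=3.87 m/s
(b) Bernoulli: P₂-P₁=0.5*rho*(V₁^2-V₂^2)/1000=0.5*870*(1.57^2-3.87^2)/1000=-5.443 kPa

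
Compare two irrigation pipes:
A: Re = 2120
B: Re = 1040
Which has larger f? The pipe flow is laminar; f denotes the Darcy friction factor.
f(A) = 0.03019, f(B) = 0.06154. Answer: B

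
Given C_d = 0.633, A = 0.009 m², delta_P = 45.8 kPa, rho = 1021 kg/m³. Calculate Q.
Formula: Q = C_d A \sqrt{\frac{2 \Delta P}{\rho}}
Q = 0.633·0.009·√(2·(45.8·1000)/1021)·1000 = 53.96 L/s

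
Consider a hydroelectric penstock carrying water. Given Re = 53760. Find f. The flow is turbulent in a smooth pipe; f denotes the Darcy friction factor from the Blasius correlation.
Formula: f = \frac{0.316}{Re^{0.25}}
f = 0.316/53760^0.25 = 0.02075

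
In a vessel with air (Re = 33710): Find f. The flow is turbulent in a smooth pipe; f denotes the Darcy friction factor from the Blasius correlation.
Formula: f = \frac{0.316}{Re^{0.25}}
f = 0.316/33710^0.25 = 0.02332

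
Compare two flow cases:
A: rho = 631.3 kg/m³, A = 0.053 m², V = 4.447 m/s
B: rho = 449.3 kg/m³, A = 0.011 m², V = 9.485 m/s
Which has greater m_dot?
m_dot(A) = 148.8 kg/s, m_dot(B) = 46.88 kg/s. Answer: A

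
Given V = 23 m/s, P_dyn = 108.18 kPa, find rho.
Formula: P_{dyn} = \frac{1}{2} \rho V^2
Substituting knowns: 108.18 = 0.5·rho·23²/1000
Solving for rho: rho = 2·(108.18·1000)/23² = 409 kg/m³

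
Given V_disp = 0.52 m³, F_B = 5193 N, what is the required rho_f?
Formula: F_B = \rho_f g V_{disp}
Substituting knowns: 5193 = rho_f·9.81·0.52
Solving for rho_f: rho_f = 5193/(9.81·0.52) = 1018 kg/m³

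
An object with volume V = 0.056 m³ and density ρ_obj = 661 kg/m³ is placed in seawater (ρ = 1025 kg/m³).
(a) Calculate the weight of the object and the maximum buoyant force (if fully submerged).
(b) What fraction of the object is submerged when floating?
(a) W=rho_obj*g*V=661*9.81*0.056=363.1 N; F_B(max)=rho*g*V=1025*9.81*0.056=563.1 N
(b) Floating fraction=rho_obj/rho=661/1025=0.645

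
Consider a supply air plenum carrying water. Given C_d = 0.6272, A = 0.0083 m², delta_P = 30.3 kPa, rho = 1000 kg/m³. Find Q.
Formula: Q = C_d A \sqrt{\frac{2 \Delta P}{\rho}}
Q = 0.6272·0.0083·√(2·(30.3·1000)/1000)·1000 = 40.52 L/s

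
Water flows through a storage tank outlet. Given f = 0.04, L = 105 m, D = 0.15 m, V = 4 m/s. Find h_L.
Formula: h_L = f \frac{L}{D} \frac{V^2}{2g}
h_L = 0.04·(105/0.15)·4²/(2·9.81) = 22.83 m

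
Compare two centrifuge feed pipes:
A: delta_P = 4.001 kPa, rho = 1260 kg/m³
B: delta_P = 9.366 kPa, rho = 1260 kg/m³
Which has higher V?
V(A) = 2.52 m/s, V(B) = 3.856 m/s. Answer: B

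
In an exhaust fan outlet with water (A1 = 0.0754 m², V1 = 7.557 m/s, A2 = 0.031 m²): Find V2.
Formula: V_2 = \frac{A_1 V_1}{A_2}
V2 = 0.0754·7.557/0.031 = 18.38 m/s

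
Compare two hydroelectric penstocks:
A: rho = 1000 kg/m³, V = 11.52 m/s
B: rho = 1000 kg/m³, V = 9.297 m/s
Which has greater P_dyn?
P_dyn(A) = 66.36 kPa, P_dyn(B) = 43.22 kPa. Answer: A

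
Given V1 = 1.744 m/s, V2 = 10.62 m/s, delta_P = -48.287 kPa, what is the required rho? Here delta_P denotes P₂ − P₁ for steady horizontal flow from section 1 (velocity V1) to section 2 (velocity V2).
Formula: \Delta P = \frac{1}{2} \rho (V_1^2 - V_2^2)
Substituting knowns: -48.287 = 0.5·rho·(1.744² − 10.62²)/1000
Solving for rho: rho = 2·(-48.287·1000)/(1.744² − 10.62²) = 880 kg/m³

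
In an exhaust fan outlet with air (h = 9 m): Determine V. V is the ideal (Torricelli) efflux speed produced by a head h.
Formula: V = \sqrt{2 g h}
V = √(2·9.81·9) = 13.29 m/s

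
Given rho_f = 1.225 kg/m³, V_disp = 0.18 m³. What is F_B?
Formula: F_B = \rho_f g V_{disp}
F_B = 1.225·9.81·0.18 = 2.163 N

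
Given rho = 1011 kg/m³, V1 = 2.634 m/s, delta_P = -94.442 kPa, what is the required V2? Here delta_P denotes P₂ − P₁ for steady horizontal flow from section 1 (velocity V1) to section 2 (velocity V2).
Formula: \Delta P = \frac{1}{2} \rho (V_1^2 - V_2^2)
Substituting knowns: -94.442 = 0.5·1011·(2.634² − V2²)/1000
Solving for V2: V2 = √(2.634² − 2·(-94.442·1000)/1011) = 13.92 m/s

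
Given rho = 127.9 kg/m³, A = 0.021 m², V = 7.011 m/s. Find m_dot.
Formula: \dot{m} = \rho A V
m_dot = 127.9·0.021·7.011 = 18.83 kg/s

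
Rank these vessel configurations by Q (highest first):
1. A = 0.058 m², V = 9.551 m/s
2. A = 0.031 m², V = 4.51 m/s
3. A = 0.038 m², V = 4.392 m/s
Case 1: Q = 554 L/s
Case 2: Q = 139.8 L/s
Case 3: Q = 166.9 L/s
Ranking (highest first): 1, 3, 2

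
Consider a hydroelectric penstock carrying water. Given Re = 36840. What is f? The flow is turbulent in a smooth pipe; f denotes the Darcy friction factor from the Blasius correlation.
Formula: f = \frac{0.316}{Re^{0.25}}
f = 0.316/36840^0.25 = 0.02281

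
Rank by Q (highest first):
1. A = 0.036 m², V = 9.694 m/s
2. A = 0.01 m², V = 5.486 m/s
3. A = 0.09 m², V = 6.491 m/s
Case 1: Q = 349 L/s
Case 2: Q = 54.86 L/s
Case 3: Q = 584.2 L/s
Ranking (highest first): 3, 1, 2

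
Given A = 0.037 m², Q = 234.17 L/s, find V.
Formula: Q = A V
Substituting knowns: 234.17 = 0.037·V·1000
Solving for V: V = (234.17/1000)/0.037 = 6.329 m/s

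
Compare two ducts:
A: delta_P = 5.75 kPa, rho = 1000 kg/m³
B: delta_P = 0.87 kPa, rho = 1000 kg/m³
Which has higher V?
V(A) = 3.391 m/s, V(B) = 1.319 m/s. Answer: A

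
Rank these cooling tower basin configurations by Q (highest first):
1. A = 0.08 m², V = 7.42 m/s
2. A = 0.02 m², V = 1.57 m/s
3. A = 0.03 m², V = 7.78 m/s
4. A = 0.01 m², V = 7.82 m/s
Case 1: Q = 593.6 L/s
Case 2: Q = 31.4 L/s
Case 3: Q = 233.4 L/s
Case 4: Q = 78.2 L/s
Ranking (highest first): 1, 3, 4, 2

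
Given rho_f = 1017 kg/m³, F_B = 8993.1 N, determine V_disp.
Formula: F_B = \rho_f g V_{disp}
Substituting knowns: 8993.1 = 1017·9.81·V_disp
Solving for V_disp: V_disp = 8993.1/(1017·9.81) = 0.9014 m³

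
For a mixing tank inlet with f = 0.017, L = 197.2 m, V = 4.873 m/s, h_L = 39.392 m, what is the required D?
Formula: h_L = f \frac{L}{D} \frac{V^2}{2g}
Substituting knowns: 39.392 = 0.017·(197.2/D)·4.873²/(2·9.81)
Solving for D: D = 0.017·197.2·4.873²/(2·9.81·39.392) = 0.103 m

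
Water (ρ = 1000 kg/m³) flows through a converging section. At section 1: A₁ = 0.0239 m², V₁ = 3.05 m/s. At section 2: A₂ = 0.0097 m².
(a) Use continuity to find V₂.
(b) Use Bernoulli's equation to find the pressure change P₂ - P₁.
(a) Continuity: A₁V₁=A₂V₂ -> V₂=A₁V₁/A₂=0.0239*3.05/0.0097=7.51 m/s
(b) Bernoulli: P₂-P₁=0.5*rho*(V₁^2-V₂^2)/1000=0.5*1000*(3.05^2-7.51^2)/1000=-23.55 kPa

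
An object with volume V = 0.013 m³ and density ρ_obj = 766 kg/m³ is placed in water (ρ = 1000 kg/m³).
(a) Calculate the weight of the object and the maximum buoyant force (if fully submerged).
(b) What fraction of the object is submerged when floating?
(a) W=rho_obj*g*V=766*9.81*0.013=97.7 N; F_B(max)=rho*g*V=1000*9.81*0.013=127.5 N
(b) Floating fraction=rho_obj/rho=766/1000=0.766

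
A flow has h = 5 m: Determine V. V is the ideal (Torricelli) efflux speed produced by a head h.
Formula: V = \sqrt{2 g h}
V = √(2·9.81·5) = 9.905 m/s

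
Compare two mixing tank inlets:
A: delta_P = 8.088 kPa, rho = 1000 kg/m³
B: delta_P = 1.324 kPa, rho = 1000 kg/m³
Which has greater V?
V(A) = 4.022 m/s, V(B) = 1.627 m/s. Answer: A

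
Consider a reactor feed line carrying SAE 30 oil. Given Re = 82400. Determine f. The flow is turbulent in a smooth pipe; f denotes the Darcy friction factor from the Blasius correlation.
Formula: f = \frac{0.316}{Re^{0.25}}
f = 0.316/82400^0.25 = 0.01865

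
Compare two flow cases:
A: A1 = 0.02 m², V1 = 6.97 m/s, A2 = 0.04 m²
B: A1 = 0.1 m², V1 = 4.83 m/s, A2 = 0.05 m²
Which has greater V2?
V2(A) = 3.485 m/s, V2(B) = 9.66 m/s. Answer: B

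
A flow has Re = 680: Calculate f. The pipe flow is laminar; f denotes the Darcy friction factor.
Formula: f = \frac{64}{Re}
f = 64/680 = 0.09412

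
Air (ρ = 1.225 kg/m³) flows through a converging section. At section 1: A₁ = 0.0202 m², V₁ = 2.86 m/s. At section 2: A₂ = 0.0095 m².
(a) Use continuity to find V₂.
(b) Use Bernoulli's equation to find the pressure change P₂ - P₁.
(a) Continuity: A₁V₁=A₂V₂ -> V₂=A₁V₁/A₂=0.0202*2.86/0.0095=6.08 m/s
(b) Bernoulli: P₂-P₁=0.5*rho*(V₁^2-V₂^2)/1000=0.5*1.225*(2.86^2-6.08^2)/1000=-0.01763 kPa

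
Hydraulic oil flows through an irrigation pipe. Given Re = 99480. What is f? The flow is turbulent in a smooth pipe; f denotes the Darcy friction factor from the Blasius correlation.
Formula: f = \frac{0.316}{Re^{0.25}}
f = 0.316/99480^0.25 = 0.01779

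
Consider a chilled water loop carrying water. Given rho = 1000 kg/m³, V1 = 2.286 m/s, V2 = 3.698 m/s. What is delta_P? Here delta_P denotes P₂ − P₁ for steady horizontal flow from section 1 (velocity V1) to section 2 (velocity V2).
Formula: \Delta P = \frac{1}{2} \rho (V_1^2 - V_2^2)
delta_P = 0.5·1000·(2.286² − 3.698²)/1000 = -4.225 kPa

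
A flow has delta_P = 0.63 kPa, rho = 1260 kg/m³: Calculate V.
Formula: V = \sqrt{\frac{2 \Delta P}{\rho}}
V = √(2·(0.63·1000)/1260) = 1 m/s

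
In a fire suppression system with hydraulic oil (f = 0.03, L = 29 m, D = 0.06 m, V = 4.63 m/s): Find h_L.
Formula: h_L = f \frac{L}{D} \frac{V^2}{2g}
h_L = 0.03·(29/0.06)·4.63²/(2·9.81) = 15.84 m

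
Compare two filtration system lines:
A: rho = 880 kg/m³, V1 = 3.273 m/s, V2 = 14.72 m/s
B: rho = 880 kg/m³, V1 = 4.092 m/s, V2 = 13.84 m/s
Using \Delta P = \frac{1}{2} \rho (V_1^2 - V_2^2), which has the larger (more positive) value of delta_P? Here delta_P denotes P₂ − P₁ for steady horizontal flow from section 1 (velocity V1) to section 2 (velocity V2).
delta_P(A) = -90.62 kPa, delta_P(B) = -76.91 kPa. Answer: B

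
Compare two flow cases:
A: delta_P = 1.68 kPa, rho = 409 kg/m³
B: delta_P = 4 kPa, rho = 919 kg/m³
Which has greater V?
V(A) = 2.866 m/s, V(B) = 2.95 m/s. Answer: B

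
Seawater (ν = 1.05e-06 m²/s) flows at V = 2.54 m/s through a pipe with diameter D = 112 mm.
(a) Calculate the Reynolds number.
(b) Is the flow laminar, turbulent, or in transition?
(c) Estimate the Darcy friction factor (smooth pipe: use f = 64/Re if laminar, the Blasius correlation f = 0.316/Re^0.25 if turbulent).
(a) Re = V·D/ν = 2.54·0.112/1.05e-06 = 270930
(b) Flow regime: turbulent (Re > 4000)
(c) Friction factor: f = 0.316/Re^0.25 = 0.316/270930^0.25 = 0.01385 (Blasius is strictly valid for Re ≲ 1e5; used here as the smooth-pipe estimate the problem specifies)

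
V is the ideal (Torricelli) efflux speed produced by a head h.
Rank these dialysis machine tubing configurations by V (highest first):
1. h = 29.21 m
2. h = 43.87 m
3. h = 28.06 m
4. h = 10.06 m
Case 1: V = 23.94 m/s
Case 2: V = 29.34 m/s
Case 3: V = 23.46 m/s
Case 4: V = 14.05 m/s
Ranking (highest first): 2, 1, 3, 4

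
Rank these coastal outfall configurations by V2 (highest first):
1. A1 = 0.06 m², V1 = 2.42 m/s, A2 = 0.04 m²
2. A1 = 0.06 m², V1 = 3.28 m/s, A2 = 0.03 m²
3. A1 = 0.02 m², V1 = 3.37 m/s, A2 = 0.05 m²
Case 1: V2 = 3.63 m/s
Case 2: V2 = 6.56 m/s
Case 3: V2 = 1.348 m/s
Ranking (highest first): 2, 1, 3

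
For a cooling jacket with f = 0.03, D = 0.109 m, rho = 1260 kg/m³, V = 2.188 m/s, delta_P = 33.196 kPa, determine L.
Formula: \Delta P = f \frac{L}{D} \frac{\rho V^2}{2}
Substituting knowns: 33.196 = 0.03·(L/0.109)·0.5·1260·2.188²/1000
Solving for L: L = (33.196·1000)·0.109/(0.03·0.5·1260·2.188²) = 39.99 m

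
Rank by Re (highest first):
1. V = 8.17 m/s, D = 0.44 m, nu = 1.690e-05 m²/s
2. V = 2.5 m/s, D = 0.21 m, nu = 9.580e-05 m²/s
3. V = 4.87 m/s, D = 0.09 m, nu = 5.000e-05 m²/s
Case 1: Re = 212710
Case 2: Re = 5480
Case 3: Re = 8766
Ranking (highest first): 1, 3, 2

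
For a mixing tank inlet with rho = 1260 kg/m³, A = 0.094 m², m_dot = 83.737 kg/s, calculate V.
Formula: \dot{m} = \rho A V
Substituting knowns: 83.737 = 1260·0.094·V
Solving for V: V = 83.737/(1260·0.094) = 0.707 m/s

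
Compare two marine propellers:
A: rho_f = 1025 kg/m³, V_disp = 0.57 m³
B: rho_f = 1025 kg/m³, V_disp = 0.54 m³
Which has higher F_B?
F_B(A) = 5731 N, F_B(B) = 5430 N. Answer: A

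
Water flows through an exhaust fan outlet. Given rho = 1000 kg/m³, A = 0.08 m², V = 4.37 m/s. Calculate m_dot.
Formula: \dot{m} = \rho A V
m_dot = 1000·0.08·4.37 = 349.6 kg/s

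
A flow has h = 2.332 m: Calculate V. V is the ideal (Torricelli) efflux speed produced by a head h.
Formula: V = \sqrt{2 g h}
V = √(2·9.81·2.332) = 6.764 m/s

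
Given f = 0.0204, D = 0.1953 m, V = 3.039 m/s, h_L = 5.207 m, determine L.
Formula: h_L = f \frac{L}{D} \frac{V^2}{2g}
Substituting knowns: 5.207 = 0.0204·(L/0.1953)·3.039²/(2·9.81)
Solving for L: L = 5.207·2·9.81·0.1953/(0.0204·3.039²) = 105.9 m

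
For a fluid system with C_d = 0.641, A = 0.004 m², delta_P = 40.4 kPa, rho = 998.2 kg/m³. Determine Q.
Formula: Q = C_d A \sqrt{\frac{2 \Delta P}{\rho}}
Q = 0.641·0.004·√(2·(40.4·1000)/998.2)·1000 = 23.07 L/s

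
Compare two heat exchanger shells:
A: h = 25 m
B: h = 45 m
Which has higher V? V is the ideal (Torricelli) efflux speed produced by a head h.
V(A) = 22.15 m/s, V(B) = 29.71 m/s. Answer: B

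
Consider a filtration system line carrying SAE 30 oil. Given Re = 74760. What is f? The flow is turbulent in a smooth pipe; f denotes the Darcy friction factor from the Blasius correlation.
Formula: f = \frac{0.316}{Re^{0.25}}
f = 0.316/74760^0.25 = 0.01911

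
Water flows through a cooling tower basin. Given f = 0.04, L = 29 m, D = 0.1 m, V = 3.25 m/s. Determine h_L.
Formula: h_L = f \frac{L}{D} \frac{V^2}{2g}
h_L = 0.04·(29/0.1)·3.25²/(2·9.81) = 6.245 m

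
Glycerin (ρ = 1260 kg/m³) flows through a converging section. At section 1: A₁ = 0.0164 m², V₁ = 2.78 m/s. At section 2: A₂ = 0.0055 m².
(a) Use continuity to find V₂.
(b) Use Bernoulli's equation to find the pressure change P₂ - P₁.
(a) Continuity: A₁V₁=A₂V₂ -> V₂=A₁V₁/A₂=0.0164*2.78/0.0055=8.29 m/s
(b) Bernoulli: P₂-P₁=0.5*rho*(V₁^2-V₂^2)/1000=0.5*1260*(2.78^2-8.29^2)/1000=-38.43 kPa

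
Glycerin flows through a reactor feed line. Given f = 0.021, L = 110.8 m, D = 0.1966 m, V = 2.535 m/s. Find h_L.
Formula: h_L = f \frac{L}{D} \frac{V^2}{2g}
h_L = 0.021·(110.8/0.1966)·2.535²/(2·9.81) = 3.876 m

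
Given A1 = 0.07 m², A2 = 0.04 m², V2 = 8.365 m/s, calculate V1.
Formula: V_2 = \frac{A_1 V_1}{A_2}
Substituting knowns: 8.365 = 0.07·V1/0.04
Solving for V1: V1 = 8.365·0.04/0.07 = 4.78 m/s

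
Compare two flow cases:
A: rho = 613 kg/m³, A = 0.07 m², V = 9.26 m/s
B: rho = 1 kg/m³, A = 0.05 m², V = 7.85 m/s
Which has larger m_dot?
m_dot(A) = 397.3 kg/s, m_dot(B) = 0.3925 kg/s. Answer: A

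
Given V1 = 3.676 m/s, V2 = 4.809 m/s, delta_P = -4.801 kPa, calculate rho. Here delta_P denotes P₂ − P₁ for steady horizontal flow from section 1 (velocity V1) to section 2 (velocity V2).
Formula: \Delta P = \frac{1}{2} \rho (V_1^2 - V_2^2)
Substituting knowns: -4.801 = 0.5·rho·(3.676² − 4.809²)/1000
Solving for rho: rho = 2·(-4.801·1000)/(3.676² − 4.809²) = 998.8 kg/m³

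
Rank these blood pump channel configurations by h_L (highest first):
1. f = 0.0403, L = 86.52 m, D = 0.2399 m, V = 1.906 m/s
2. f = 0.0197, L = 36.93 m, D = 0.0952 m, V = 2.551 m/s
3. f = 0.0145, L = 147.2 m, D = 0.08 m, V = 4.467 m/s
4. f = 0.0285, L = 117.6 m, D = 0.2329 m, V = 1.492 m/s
Case 1: h_L = 2.691 m
Case 2: h_L = 2.535 m
Case 3: h_L = 27.13 m
Case 4: h_L = 1.633 m
Ranking (highest first): 3, 1, 2, 4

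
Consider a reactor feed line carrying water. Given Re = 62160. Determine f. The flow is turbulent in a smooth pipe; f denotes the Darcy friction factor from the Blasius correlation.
Formula: f = \frac{0.316}{Re^{0.25}}
f = 0.316/62160^0.25 = 0.02001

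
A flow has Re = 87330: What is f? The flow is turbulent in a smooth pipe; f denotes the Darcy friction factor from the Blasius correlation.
Formula: f = \frac{0.316}{Re^{0.25}}
f = 0.316/87330^0.25 = 0.01838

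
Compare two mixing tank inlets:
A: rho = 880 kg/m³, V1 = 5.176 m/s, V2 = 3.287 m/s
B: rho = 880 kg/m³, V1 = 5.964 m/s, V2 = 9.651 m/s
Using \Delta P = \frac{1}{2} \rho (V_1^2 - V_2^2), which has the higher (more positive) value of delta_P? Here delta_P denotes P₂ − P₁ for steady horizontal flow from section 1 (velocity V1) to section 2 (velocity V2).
delta_P(A) = 7.034 kPa, delta_P(B) = -25.33 kPa. Answer: A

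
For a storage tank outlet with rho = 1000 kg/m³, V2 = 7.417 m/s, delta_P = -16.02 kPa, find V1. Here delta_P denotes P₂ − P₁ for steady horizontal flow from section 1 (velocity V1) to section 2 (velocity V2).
Formula: \Delta P = \frac{1}{2} \rho (V_1^2 - V_2^2)
Substituting knowns: -16.02 = 0.5·1000·(V1² − 7.417²)/1000
Solving for V1: V1 = √(7.417² + 2·(-16.02·1000)/1000) = 4.793 m/s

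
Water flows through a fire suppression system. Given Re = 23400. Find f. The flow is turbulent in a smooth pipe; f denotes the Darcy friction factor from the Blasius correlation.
Formula: f = \frac{0.316}{Re^{0.25}}
f = 0.316/23400^0.25 = 0.02555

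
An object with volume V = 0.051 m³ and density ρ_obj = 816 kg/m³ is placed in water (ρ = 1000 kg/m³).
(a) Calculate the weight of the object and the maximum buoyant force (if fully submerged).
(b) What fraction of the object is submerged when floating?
(a) W=rho_obj*g*V=816*9.81*0.051=408.3 N; F_B(max)=rho*g*V=1000*9.81*0.051=500.3 N
(b) Floating fraction=rho_obj/rho=816/1000=0.816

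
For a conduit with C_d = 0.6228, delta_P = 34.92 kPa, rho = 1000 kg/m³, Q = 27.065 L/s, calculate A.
Formula: Q = C_d A \sqrt{\frac{2 \Delta P}{\rho}}
Substituting knowns: 27.065 = 0.6228·A·√(2·(34.92·1000)/1000)·1000
Solving for A: A = (27.065/1000)/(0.6228·√(2·(34.92·1000)/1000)) = 0.0052 m²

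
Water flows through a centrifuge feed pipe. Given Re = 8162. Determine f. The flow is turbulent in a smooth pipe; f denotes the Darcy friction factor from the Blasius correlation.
Formula: f = \frac{0.316}{Re^{0.25}}
f = 0.316/8162^0.25 = 0.03325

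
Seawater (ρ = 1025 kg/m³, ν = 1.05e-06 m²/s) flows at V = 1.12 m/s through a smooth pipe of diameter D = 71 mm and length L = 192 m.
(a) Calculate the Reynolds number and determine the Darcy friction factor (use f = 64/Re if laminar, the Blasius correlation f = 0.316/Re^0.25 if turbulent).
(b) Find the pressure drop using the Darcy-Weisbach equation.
(a) Re = V·D/ν = 1.12·0.071/1.05e-06 = 75733 → turbulent (Re > 4000); f = 0.316/Re^0.25 = 0.316/75733^0.25 = 0.019049
(b) Darcy-Weisbach: ΔP = f·(L/D)·½ρV²/1000 = 0.019049·(192/0.071)·½·1025·1.12²/1000 = 33.12 kPa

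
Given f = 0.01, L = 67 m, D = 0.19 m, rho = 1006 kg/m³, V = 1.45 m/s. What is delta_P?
Formula: \Delta P = f \frac{L}{D} \frac{\rho V^2}{2}
delta_P = 0.01·(67/0.19)·0.5·1006·1.45²/1000 = 3.729 kPa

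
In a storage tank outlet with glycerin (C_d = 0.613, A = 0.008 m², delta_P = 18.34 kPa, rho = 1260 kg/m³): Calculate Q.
Formula: Q = C_d A \sqrt{\frac{2 \Delta P}{\rho}}
Q = 0.613·0.008·√(2·(18.34·1000)/1260)·1000 = 26.46 L/s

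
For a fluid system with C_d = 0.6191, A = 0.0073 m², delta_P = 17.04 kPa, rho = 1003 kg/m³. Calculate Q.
Formula: Q = C_d A \sqrt{\frac{2 \Delta P}{\rho}}
Q = 0.6191·0.0073·√(2·(17.04·1000)/1003)·1000 = 26.34 L/s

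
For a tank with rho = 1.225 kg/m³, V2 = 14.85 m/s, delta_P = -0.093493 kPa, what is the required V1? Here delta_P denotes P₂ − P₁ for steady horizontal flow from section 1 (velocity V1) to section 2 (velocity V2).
Formula: \Delta P = \frac{1}{2} \rho (V_1^2 - V_2^2)
Substituting knowns: -0.093493 = 0.5·1.225·(V1² − 14.85²)/1000
Solving for V1: V1 = √(14.85² + 2·(-0.093493·1000)/1.225) = 8.239 m/s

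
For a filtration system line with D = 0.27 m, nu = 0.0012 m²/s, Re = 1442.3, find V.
Formula: Re = \frac{V D}{\nu}
Substituting knowns: 1442.3 = V·0.27/0.0012
Solving for V: V = 1442.3·0.0012/0.27 = 6.41 m/s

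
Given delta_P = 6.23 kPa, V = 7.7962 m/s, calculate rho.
Formula: V = \sqrt{\frac{2 \Delta P}{\rho}}
Substituting knowns: 7.7962 = √(2·(6.23·1000)/rho)
Solving for rho: rho = 2·(6.23·1000)/7.7962² = 205 kg/m³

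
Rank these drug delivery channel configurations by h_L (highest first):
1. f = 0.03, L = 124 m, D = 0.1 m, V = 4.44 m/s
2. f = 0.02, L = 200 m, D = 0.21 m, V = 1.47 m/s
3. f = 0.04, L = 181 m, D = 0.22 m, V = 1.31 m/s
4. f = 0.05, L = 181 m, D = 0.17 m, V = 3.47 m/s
Case 1: h_L = 37.38 m
Case 2: h_L = 2.098 m
Case 3: h_L = 2.878 m
Case 4: h_L = 32.67 m
Ranking (highest first): 1, 4, 3, 2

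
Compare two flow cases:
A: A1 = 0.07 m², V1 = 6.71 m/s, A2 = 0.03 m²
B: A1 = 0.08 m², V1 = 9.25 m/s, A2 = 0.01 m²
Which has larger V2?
V2(A) = 15.66 m/s, V2(B) = 74 m/s. Answer: B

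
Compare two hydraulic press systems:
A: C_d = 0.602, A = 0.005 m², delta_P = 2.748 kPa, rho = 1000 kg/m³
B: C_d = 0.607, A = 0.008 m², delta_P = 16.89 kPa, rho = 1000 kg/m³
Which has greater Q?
Q(A) = 7.057 L/s, Q(B) = 28.22 L/s. Answer: B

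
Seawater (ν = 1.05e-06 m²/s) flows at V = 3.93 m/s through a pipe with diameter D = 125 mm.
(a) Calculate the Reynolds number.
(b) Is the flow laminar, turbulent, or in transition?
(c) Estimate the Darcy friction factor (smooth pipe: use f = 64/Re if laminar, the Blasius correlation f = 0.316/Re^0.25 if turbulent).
(a) Re = V·D/ν = 3.93·0.125/1.05e-06 = 467860
(b) Flow regime: turbulent (Re > 4000)
(c) Friction factor: f = 0.316/Re^0.25 = 0.316/467860^0.25 = 0.01208 (Blasius is strictly valid for Re ≲ 1e5; used here as the smooth-pipe estimate the problem specifies)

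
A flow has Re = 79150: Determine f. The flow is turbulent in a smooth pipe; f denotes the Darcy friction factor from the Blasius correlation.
Formula: f = \frac{0.316}{Re^{0.25}}
f = 0.316/79150^0.25 = 0.01884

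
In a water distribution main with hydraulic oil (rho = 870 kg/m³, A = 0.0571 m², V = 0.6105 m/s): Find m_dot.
Formula: \dot{m} = \rho A V
m_dot = 870·0.0571·0.6105 = 30.33 kg/s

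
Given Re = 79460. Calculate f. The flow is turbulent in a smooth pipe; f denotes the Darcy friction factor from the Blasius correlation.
Formula: f = \frac{0.316}{Re^{0.25}}
f = 0.316/79460^0.25 = 0.01882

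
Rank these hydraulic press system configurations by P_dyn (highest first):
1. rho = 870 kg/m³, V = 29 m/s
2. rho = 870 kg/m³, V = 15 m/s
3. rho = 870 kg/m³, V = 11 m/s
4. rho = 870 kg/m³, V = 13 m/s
Case 1: P_dyn = 365.8 kPa
Case 2: P_dyn = 97.88 kPa
Case 3: P_dyn = 52.63 kPa
Case 4: P_dyn = 73.52 kPa
Ranking (highest first): 1, 2, 4, 3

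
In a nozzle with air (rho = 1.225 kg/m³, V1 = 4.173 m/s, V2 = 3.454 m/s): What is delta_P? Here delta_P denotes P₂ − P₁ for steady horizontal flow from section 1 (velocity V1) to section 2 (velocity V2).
Formula: \Delta P = \frac{1}{2} \rho (V_1^2 - V_2^2)
delta_P = 0.5·1.225·(4.173² − 3.454²)/1000 = 0.003359 kPa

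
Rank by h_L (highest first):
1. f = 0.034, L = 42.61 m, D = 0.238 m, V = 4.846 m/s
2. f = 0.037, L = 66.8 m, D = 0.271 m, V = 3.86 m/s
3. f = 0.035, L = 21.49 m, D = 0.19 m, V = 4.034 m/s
Case 1: h_L = 7.286 m
Case 2: h_L = 6.926 m
Case 3: h_L = 3.283 m
Ranking (highest first): 1, 2, 3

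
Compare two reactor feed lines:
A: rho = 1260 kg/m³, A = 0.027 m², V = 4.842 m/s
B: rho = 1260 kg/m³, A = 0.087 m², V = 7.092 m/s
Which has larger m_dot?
m_dot(A) = 164.7 kg/s, m_dot(B) = 777.4 kg/s. Answer: B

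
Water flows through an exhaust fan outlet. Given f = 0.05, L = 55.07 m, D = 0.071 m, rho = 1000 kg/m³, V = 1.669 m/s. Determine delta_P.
Formula: \Delta P = f \frac{L}{D} \frac{\rho V^2}{2}
delta_P = 0.05·(55.07/0.071)·0.5·1000·1.669²/1000 = 54.01 kPa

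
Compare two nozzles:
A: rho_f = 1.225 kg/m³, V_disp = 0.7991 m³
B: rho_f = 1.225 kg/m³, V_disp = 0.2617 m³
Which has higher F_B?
F_B(A) = 9.603 N, F_B(B) = 3.145 N. Answer: A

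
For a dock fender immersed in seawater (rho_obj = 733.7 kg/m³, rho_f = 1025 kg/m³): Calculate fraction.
Formula: f_{sub} = \frac{\rho_{obj}}{\rho_f}
fraction = 733.7/1025 = 0.7158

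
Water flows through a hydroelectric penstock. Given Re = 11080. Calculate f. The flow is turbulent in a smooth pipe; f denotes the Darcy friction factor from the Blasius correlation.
Formula: f = \frac{0.316}{Re^{0.25}}
f = 0.316/11080^0.25 = 0.0308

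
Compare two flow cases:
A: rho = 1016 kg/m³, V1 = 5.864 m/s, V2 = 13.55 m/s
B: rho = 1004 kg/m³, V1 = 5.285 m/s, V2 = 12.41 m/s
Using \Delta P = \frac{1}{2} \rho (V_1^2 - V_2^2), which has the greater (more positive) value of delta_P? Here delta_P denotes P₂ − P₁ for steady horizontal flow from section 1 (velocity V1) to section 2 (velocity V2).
delta_P(A) = -75.8 kPa, delta_P(B) = -63.29 kPa. Answer: B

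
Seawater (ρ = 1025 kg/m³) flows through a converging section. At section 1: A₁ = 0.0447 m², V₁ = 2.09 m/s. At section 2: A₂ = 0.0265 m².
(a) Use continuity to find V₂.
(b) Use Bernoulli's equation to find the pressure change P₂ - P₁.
(a) Continuity: A₁V₁=A₂V₂ -> V₂=A₁V₁/A₂=0.0447*2.09/0.0265=3.53 m/s
(b) Bernoulli: P₂-P₁=0.5*rho*(V₁^2-V₂^2)/1000=0.5*1025*(2.09^2-3.53^2)/1000=-4.148 kPa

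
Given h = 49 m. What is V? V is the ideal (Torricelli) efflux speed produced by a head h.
Formula: V = \sqrt{2 g h}
V = √(2·9.81·49) = 31.01 m/s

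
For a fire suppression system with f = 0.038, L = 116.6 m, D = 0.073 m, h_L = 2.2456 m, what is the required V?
Formula: h_L = f \frac{L}{D} \frac{V^2}{2g}
Substituting knowns: 2.2456 = 0.038·(116.6/0.073)·V²/(2·9.81)
Solving for V: V = √(2.2456·2·9.81/(0.038·(116.6/0.073))) = 0.852 m/s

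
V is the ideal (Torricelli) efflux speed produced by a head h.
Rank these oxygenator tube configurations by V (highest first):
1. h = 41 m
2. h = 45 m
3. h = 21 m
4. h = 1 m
Case 1: V = 28.36 m/s
Case 2: V = 29.71 m/s
Case 3: V = 20.3 m/s
Case 4: V = 4.429 m/s
Ranking (highest first): 2, 1, 3, 4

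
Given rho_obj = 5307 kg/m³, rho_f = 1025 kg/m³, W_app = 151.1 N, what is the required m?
Formula: W_{app} = mg\left(1 - \frac{\rho_f}{\rho_{obj}}\right)
Substituting knowns: 151.1 = m·9.81·(1 − 1025/5307)
Solving for m: m = 151.1/(9.81·(1 − 1025/5307)) = 19.09 kg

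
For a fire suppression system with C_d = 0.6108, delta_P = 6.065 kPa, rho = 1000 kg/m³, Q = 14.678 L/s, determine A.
Formula: Q = C_d A \sqrt{\frac{2 \Delta P}{\rho}}
Substituting knowns: 14.678 = 0.6108·A·√(2·(6.065·1000)/1000)·1000
Solving for A: A = (14.678/1000)/(0.6108·√(2·(6.065·1000)/1000)) = 0.0069 m²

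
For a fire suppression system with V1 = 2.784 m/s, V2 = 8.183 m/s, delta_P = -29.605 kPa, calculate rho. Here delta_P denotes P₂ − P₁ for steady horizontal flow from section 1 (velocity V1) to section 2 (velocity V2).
Formula: \Delta P = \frac{1}{2} \rho (V_1^2 - V_2^2)
Substituting knowns: -29.605 = 0.5·rho·(2.784² − 8.183²)/1000
Solving for rho: rho = 2·(-29.605·1000)/(2.784² − 8.183²) = 1000 kg/m³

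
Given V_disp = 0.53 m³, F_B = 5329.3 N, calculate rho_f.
Formula: F_B = \rho_f g V_{disp}
Substituting knowns: 5329.3 = rho_f·9.81·0.53
Solving for rho_f: rho_f = 5329.3/(9.81·0.53) = 1025 kg/m³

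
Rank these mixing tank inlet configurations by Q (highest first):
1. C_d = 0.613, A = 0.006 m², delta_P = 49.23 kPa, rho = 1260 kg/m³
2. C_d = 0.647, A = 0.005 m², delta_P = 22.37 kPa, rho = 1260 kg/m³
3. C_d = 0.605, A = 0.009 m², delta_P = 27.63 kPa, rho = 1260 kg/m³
Case 1: Q = 32.51 L/s
Case 2: Q = 19.28 L/s
Case 3: Q = 36.06 L/s
Ranking (highest first): 3, 1, 2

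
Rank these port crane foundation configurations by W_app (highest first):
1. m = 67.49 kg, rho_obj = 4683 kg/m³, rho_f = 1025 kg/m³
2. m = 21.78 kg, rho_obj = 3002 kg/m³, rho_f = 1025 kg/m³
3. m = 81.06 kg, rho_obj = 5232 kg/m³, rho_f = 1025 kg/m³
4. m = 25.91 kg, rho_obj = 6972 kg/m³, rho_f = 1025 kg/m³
Case 1: W_app = 517.2 N
Case 2: W_app = 140.7 N
Case 3: W_app = 639.4 N
Case 4: W_app = 216.8 N
Ranking (highest first): 3, 1, 4, 2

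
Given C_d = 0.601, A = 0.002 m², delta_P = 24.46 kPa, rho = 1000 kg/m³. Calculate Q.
Formula: Q = C_d A \sqrt{\frac{2 \Delta P}{\rho}}
Q = 0.601·0.002·√(2·(24.46·1000)/1000)·1000 = 8.407 L/s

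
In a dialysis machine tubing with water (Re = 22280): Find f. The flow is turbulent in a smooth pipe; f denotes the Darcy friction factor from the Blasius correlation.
Formula: f = \frac{0.316}{Re^{0.25}}
f = 0.316/22280^0.25 = 0.02586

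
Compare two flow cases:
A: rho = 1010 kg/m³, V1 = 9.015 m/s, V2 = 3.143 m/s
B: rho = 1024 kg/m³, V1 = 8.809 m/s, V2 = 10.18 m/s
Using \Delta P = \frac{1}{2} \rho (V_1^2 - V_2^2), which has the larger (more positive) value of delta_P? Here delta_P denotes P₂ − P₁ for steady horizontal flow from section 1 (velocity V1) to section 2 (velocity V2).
delta_P(A) = 36.05 kPa, delta_P(B) = -13.33 kPa. Answer: A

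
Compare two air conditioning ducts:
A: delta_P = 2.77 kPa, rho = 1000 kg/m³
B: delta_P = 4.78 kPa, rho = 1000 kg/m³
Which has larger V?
V(A) = 2.354 m/s, V(B) = 3.092 m/s. Answer: B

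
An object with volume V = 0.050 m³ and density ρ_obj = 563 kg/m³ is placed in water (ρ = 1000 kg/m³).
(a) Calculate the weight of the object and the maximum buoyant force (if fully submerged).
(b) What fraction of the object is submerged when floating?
(a) W=rho_obj*g*V=563*9.81*0.050=276.2 N; F_B(max)=rho*g*V=1000*9.81*0.050=490.5 N
(b) Floating fraction=rho_obj/rho=563/1000=0.563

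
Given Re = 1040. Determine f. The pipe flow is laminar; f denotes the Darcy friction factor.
Formula: f = \frac{64}{Re}
f = 64/1040 = 0.06154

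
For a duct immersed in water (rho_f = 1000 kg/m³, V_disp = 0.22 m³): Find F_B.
Formula: F_B = \rho_f g V_{disp}
F_B = 1000·9.81·0.22 = 2158 N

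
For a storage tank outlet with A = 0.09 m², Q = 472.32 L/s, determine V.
Formula: Q = A V
Substituting knowns: 472.32 = 0.09·V·1000
Solving for V: V = (472.32/1000)/0.09 = 5.248 m/s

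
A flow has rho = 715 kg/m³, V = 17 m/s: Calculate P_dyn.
Formula: P_{dyn} = \frac{1}{2} \rho V^2
P_dyn = 0.5·715·17²/1000 = 103.3 kPa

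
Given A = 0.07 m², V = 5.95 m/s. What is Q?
Formula: Q = A V
Q = 0.07·5.95·1000 = 416.5 L/s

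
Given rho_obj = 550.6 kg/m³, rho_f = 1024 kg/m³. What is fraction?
Formula: f_{sub} = \frac{\rho_{obj}}{\rho_f}
fraction = 550.6/1024 = 0.5377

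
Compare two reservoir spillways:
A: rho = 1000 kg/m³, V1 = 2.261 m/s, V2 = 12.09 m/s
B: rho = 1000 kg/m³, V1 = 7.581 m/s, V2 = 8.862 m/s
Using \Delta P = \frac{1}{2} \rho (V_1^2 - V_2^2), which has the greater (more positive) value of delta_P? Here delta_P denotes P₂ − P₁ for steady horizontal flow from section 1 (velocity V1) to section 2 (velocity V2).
delta_P(A) = -70.53 kPa, delta_P(B) = -10.53 kPa. Answer: B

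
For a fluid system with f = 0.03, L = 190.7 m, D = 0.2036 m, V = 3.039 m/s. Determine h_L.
Formula: h_L = f \frac{L}{D} \frac{V^2}{2g}
h_L = 0.03·(190.7/0.2036)·3.039²/(2·9.81) = 13.23 m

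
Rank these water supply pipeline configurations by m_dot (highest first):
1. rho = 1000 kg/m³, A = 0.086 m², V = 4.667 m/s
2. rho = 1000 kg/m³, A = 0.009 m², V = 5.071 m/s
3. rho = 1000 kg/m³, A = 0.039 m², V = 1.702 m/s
Case 1: m_dot = 401.4 kg/s
Case 2: m_dot = 45.64 kg/s
Case 3: m_dot = 66.38 kg/s
Ranking (highest first): 1, 3, 2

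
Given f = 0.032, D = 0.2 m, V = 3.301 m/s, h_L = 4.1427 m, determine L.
Formula: h_L = f \frac{L}{D} \frac{V^2}{2g}
Substituting knowns: 4.1427 = 0.032·(L/0.2)·3.301²/(2·9.81)
Solving for L: L = 4.1427·2·9.81·0.2/(0.032·3.301²) = 46.62 m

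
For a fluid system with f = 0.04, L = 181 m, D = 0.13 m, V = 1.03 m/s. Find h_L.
Formula: h_L = f \frac{L}{D} \frac{V^2}{2g}
h_L = 0.04·(181/0.13)·1.03²/(2·9.81) = 3.011 m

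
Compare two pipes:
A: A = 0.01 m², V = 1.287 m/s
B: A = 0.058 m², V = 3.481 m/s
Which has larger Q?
Q(A) = 12.87 L/s, Q(B) = 201.9 L/s. Answer: B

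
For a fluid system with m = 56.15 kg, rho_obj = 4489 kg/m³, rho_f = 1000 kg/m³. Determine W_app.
Formula: W_{app} = mg\left(1 - \frac{\rho_f}{\rho_{obj}}\right)
W_app = 56.15·9.81·(1 − 1000/4489) = 428.1 N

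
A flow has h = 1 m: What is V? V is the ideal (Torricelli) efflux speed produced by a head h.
Formula: V = \sqrt{2 g h}
V = √(2·9.81·1) = 4.429 m/s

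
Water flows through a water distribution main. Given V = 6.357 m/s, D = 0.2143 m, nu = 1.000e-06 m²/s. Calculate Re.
Formula: Re = \frac{V D}{\nu}
Re = 6.357·0.2143/1.000e-06 = 1.362e+06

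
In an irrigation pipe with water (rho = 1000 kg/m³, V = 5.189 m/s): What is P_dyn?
Formula: P_{dyn} = \frac{1}{2} \rho V^2
P_dyn = 0.5·1000·5.189²/1000 = 13.46 kPa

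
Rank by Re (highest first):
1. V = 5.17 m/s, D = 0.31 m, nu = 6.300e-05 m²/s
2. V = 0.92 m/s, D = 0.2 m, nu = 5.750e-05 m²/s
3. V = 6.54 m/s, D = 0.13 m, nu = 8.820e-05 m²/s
Case 1: Re = 25440
Case 2: Re = 3200
Case 3: Re = 9639
Ranking (highest first): 1, 3, 2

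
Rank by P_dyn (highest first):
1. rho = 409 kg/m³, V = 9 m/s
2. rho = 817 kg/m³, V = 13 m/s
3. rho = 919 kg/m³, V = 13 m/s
Case 1: P_dyn = 16.56 kPa
Case 2: P_dyn = 69.04 kPa
Case 3: P_dyn = 77.66 kPa
Ranking (highest first): 3, 2, 1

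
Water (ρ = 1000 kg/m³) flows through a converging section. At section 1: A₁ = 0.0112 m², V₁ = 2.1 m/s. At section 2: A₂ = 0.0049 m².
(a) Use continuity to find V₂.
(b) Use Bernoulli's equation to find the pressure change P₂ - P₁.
(a) Continuity: A₁V₁=A₂V₂ -> V₂=A₁V₁/A₂=0.0112*2.1/0.0049=4.80 m/s
(b) Bernoulli: P₂-P₁=0.5*rho*(V₁^2-V₂^2)/1000=0.5*1000*(2.1^2-4.80^2)/1000=-9.315 kPa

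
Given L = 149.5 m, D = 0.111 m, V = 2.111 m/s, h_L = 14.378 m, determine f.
Formula: h_L = f \frac{L}{D} \frac{V^2}{2g}
Substituting knowns: 14.378 = f·(149.5/0.111)·2.111²/(2·9.81)
Solving for f: f = 14.378·2·9.81/((149.5/0.111)·2.111²) = 0.047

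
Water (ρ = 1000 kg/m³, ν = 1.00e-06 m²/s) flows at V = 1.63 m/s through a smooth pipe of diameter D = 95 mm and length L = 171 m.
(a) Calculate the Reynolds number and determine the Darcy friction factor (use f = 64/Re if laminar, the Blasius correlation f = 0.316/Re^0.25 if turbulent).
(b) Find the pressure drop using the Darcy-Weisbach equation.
(a) Re = V·D/ν = 1.63·0.095/1.00e-06 = 154850 → turbulent (Re > 4000); f = 0.316/Re^0.25 = 0.316/154850^0.25 = 0.01593 (Blasius is strictly valid for Re ≲ 1e5; used here as the smooth-pipe estimate the problem specifies)
(b) Darcy-Weisbach: ΔP = f·(L/D)·½ρV²/1000 = 0.01593·(171/0.095)·½·1000·1.63²/1000 = 38.09 kPa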